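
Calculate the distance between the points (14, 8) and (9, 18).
Using the distance formula: d = sqrt((x₂-x₁)² + (y₂-y₁)²)
dx = 9 - 14 = -5
dy = 18 - 8 = 10
d = sqrt((-5)² + 10²) = sqrt(25 + 100) = sqrt(125) = 11.18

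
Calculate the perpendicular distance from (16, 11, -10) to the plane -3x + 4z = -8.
d = |(-3)(16) + 0(11) + 4(-10) - (-8)| / √((-3)² + 0² + 4²) = 80/√25 = 16.0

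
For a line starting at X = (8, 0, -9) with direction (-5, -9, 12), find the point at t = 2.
P(2) = (8 + (-5)(2), 0 + (-9)(2), -9 + 12(2)) = (-2, -18, 15)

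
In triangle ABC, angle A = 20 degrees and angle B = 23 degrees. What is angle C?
Sum of angles in a triangle = 180 degrees
Third angle = 180 - 20 - 23
Third angle = 137 degrees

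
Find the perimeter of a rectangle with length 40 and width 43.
Perimeter = 2 * (length + width)
Perimeter = 2 * (40 + 43)
Perimeter = 2 * 83
Perimeter = 166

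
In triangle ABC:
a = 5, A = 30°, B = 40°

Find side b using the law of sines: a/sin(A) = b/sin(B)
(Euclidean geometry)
b = a·sin(B)/sin(A) = 5·sin(40°)/sin(30°)
b = 5·0.642788/0.500000 = 6.428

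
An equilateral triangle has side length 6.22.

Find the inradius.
For an equilateral triangle, r = s/(2√3) where s is the side.
r = 6.22/(2√3) = 6.22/3.464102 = 1.796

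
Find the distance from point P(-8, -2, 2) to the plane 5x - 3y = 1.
d = |5(-8) + (-3)(-2) + 0(2) - (1)| / √(5² + (-3)² + 0²) = 35/√34 = 6.002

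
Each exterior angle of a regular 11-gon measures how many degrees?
Exterior angle of a regular n-gon = 360/n
Exterior angle = 360/11
Exterior angle = 32.73 degrees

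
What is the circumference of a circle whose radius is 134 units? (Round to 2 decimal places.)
Circumference = 2 * pi * r
Circumference = 2 * pi * 134
Circumference = 841.95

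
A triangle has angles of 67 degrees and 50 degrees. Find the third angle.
Sum of angles in a triangle = 180 degrees
Third angle = 180 - 67 - 50
Third angle = 63 degrees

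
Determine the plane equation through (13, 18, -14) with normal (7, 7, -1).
d = n·P = (7)(13) + (7)(18) + (-1)(-14) = 231
Plane: 7x + 7y - z = 231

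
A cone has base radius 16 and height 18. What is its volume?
Volume = (1/3) * pi * r² * h
Volume = (1/3) * pi * 16² * 18
Volume = (1/3) * pi * 256 * 18
Volume = (1/3) * pi * 4608
Volume = 4825.49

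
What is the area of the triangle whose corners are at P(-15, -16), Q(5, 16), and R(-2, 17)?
Using the coordinate formula: Area = (1/2)|x₁(y₂-y₃) + x₂(y₃-y₁) + x₃(y₁-y₂)|
Area = (1/2)|(-15)(16-17) + 5(17-(-16)) + (-2)((-16)-16)|
Area = (1/2)|(-15)*(-1) + 5*33 + (-2)*(-32)|
Area = (1/2)|15 + 165 + 64|
Area = (1/2)*244 = 122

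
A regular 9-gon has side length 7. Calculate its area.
For a regular 9-gon with side length s = 7:
Apothem a = s / (2*tan(pi/9)) = 7 / (2*tan(pi/9)) ≈ 9.6162
Perimeter P = 9 * 7 = 63
Area = (1/2) * P * a = (1/2) * 63 * 9.6162 = 302.91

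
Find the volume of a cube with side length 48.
Volume = s³
Volume = 48³
Volume = 110592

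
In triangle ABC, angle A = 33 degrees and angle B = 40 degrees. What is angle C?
Sum of angles in a triangle = 180 degrees
Third angle = 180 - 33 - 40
Third angle = 107 degrees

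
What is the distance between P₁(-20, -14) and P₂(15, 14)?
Using the distance formula: d = sqrt((x₂-x₁)² + (y₂-y₁)²)
dx = 15 - (-20) = 35
dy = 14 - (-14) = 28
d = sqrt(35² + 28²) = sqrt(1225 + 784) = sqrt(2009) = 44.82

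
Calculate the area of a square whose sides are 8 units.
Area = s²
Area = 8²
Area = 64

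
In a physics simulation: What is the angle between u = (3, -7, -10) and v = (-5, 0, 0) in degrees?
u·v = -15, |u|² = 158, |v|² = 25
cos θ = -15/√3950 ≈ -0.2387
θ ≈ 103.8°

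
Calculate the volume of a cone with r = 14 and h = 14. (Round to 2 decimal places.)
Volume = (1/3) * pi * r² * h
Volume = (1/3) * pi * 14² * 14
Volume = (1/3) * pi * 196 * 14
Volume = (1/3) * pi * 2744
Volume = 2873.51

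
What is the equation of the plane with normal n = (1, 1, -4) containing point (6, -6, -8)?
d = n·P = (1)(6) + (1)(-6) + (-4)(-8) = 32
Plane: x + y - 4z = 32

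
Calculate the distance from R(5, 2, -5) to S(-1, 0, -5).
d = √[(-6)² + (-2)² + (0)²] = √40 = 6.325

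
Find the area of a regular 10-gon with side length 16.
For a regular 10-gon with side length s = 16:
Apothem a = s / (2*tan(pi/10)) = 16 / (2*tan(pi/10)) ≈ 24.6215
Perimeter P = 10 * 16 = 160
Area = (1/2) * P * a = (1/2) * 160 * 24.6215 = 1969.72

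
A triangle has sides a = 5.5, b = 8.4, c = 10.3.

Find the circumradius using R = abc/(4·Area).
s = (a+b+c)/2 = 12.1
Area = √(s(s-a)(s-b)(s-c)) = √(12.1·6.6·3.7·1.8) = 23.0623
R = abc/(4·Area) = (5.5·8.4·10.3)/(4·23.0623) = 475.86/92.2492 = 5.158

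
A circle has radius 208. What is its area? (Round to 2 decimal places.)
Area = pi * r²
Area = pi * 208²
Area = pi * 43264
Area = 135917.86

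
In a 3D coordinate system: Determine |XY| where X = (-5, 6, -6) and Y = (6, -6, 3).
d = √[(11)² + (-12)² + (9)²] = √346 = 18.6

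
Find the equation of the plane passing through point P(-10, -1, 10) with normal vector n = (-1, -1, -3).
d = n·P = (-1)(-10) + (-1)(-1) + (-3)(10) = -19
Plane: -x - y - 3z = -19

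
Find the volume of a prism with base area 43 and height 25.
Volume = base area * height
Volume = 43 * 25
Volume = 1075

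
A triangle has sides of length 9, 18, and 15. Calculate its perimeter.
Perimeter = sum of all sides
Perimeter = 9 + 18 + 15
Perimeter = 42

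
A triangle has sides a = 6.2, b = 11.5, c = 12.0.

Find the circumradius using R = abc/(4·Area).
s = (a+b+c)/2 = 14.85
Area = √(s(s-a)(s-b)(s-c)) = √(14.85·8.65·3.35·2.85) = 35.02
R = abc/(4·Area) = (6.2·11.5·12.0)/(4·35.02) = 855.6/140.08 = 6.108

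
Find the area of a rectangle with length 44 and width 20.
Area = length * width
Area = 44 * 20
Area = 880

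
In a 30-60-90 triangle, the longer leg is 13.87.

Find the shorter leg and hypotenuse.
In a 30-60-90 triangle, sides are in ratio 1 : √3 : 2.
Long leg = short leg·√3  →  short leg = 13.87/√3 = 8.008
Hypotenuse = 2·(short leg) = 2·13.87/√3 = 16.02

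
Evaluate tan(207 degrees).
tan(207 degrees) = 0.5095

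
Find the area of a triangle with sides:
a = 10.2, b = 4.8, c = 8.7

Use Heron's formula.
s = (a+b+c)/2 = (10.2+4.8+8.7)/2 = 11.85
A = √(s(s-a)(s-b)(s-c)) = √(11.85·1.65·7.05·3.15)
A = √434.212 = 20.84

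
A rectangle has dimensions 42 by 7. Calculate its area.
Area = length * width
Area = 42 * 7
Area = 294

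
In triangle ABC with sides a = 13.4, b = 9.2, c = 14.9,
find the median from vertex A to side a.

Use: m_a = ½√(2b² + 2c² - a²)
m_a = ½√(2·9.2² + 2·14.9² - 13.4²)
m_a = ½√(169.28 + 444.02 - 179.56) = ½√433.74 = 10.41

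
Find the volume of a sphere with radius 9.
Volume = (4/3) * pi * r³
Volume = (4/3) * pi * 9³
Volume = (4/3) * pi * 729
Volume = 3053.63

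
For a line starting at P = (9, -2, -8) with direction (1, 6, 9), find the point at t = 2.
P(2) = (9 + 1(2), -2 + 6(2), -8 + 9(2)) = (11, 10, 10)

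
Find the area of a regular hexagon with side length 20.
For a regular 6-gon with side length s = 20:
Apothem a = s / (2*tan(pi/6)) = 20 / (2*tan(pi/6)) ≈ 17.3205
Perimeter P = 6 * 20 = 120
Area = (1/2) * P * a = (1/2) * 120 * 17.3205 = 1039.23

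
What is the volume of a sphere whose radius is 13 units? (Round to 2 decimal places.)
Volume = (4/3) * pi * r³
Volume = (4/3) * pi * 13³
Volume = (4/3) * pi * 2197
Volume = 9202.77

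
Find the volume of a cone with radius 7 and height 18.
Volume = (1/3) * pi * r² * h
Volume = (1/3) * pi * 7² * 18
Volume = (1/3) * pi * 49 * 18
Volume = (1/3) * pi * 882
Volume = 923.63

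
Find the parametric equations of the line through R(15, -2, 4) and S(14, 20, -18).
Direction vector d = S - R = (-1, 22, -22)
x = 15 - t, y = -2 + 22t, z = 4 - 22t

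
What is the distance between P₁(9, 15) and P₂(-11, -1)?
Using the distance formula: d = sqrt((x₂-x₁)² + (y₂-y₁)²)
dx = (-11) - 9 = -20
dy = (-1) - 15 = -16
d = sqrt((-20)² + (-16)²) = sqrt(400 + 256) = sqrt(656) = 25.61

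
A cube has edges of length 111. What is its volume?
Volume = s³
Volume = 111³
Volume = 1367631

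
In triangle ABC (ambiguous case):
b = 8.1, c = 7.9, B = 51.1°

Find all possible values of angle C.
sin(C)/c = sin(B)/b  →  sin(C) = c·sin(B)/b = 7.9·sin(51.1°)/8.1 = 0.759027
C₁ = arcsin(0.759027) = 49.38°,  C₂ = 180° - C₁ = 130.62°
Check C₂: A = 180° - 51.1° - 130.62° = -1.72° ≤ 0, rejected
C = 49.38° (one solution)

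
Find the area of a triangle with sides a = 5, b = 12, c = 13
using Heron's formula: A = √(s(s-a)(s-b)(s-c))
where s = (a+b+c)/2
s = (5+12+13)/2 = 15
A = √(15·10·3·2) = √900 = 30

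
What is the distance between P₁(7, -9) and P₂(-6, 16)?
Using the distance formula: d = sqrt((x₂-x₁)² + (y₂-y₁)²)
dx = (-6) - 7 = -13
dy = 16 - (-9) = 25
d = sqrt((-13)² + 25²) = sqrt(169 + 625) = sqrt(794) = 28.18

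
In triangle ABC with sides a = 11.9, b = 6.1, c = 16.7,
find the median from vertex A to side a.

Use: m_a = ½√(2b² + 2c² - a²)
m_a = ½√(2·6.1² + 2·16.7² - 11.9²)
m_a = ½√(74.42 + 557.78 - 141.61) = ½√490.59 = 11.07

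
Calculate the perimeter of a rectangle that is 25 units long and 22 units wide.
Perimeter = 2 * (length + width)
Perimeter = 2 * (25 + 22)
Perimeter = 2 * 47
Perimeter = 94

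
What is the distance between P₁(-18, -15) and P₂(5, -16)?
Using the distance formula: d = sqrt((x₂-x₁)² + (y₂-y₁)²)
dx = 5 - (-18) = 23
dy = (-16) - (-15) = -1
d = sqrt(23² + (-1)²) = sqrt(529 + 1) = sqrt(530) = 23.02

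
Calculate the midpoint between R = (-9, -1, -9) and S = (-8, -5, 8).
Midpoint = ((-9-8)/2, (-1-5)/2, (-9+8)/2) = (-8.5, -3, -0.5)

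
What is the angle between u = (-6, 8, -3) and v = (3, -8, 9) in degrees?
u·v = -109, |u|² = 109, |v|² = 154
cos θ = -109/√16786 ≈ -0.8413
θ ≈ 147.3°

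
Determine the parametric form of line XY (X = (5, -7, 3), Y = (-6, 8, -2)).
Direction vector d = Y - X = (-11, 15, -5)
x = 5 - 11t, y = -7 + 15t, z = 3 - 5t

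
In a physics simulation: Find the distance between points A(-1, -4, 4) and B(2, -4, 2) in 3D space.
d = √[(3)² + (0)² + (-2)²] = √13 = 3.606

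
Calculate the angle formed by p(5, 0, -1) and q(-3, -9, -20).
p·q = 5, |p|² = 26, |q|² = 490
cos θ = 5/√12740 ≈ 0.0443
θ ≈ 87.46°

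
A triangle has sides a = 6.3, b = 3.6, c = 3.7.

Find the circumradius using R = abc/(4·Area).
s = (a+b+c)/2 = 6.8
Area = √(s(s-a)(s-b)(s-c)) = √(6.8·0.5·3.2·3.1) = 5.80758
R = abc/(4·Area) = (6.3·3.6·3.7)/(4·5.80758) = 83.916/23.23032 = 3.612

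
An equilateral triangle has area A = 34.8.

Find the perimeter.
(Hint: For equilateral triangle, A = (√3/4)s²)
A = (√3/4)s²  →  s² = 4A/√3 = 4·34.8/√3 = 80.3672
s = 8.96477
Perimeter = 3s = 26.89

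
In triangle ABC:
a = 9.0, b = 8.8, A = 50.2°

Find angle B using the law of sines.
sin(B)/b = sin(A)/a
sin(B) = b·sin(A)/a = 8.8·sin(50.2°)/9.0 = 0.751211
B = arcsin(0.751211) = 48.7°  (b ≤ a, so B ≤ A and the acute solution is unique)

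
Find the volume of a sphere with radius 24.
Volume = (4/3) * pi * r³
Volume = (4/3) * pi * 24³
Volume = (4/3) * pi * 13824
Volume = 57905.84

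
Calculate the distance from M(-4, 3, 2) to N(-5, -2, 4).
d = √[(-1)² + (-5)² + (2)²] = √30 = 5.477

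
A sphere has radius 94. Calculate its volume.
Volume = (4/3) * pi * r³
Volume = (4/3) * pi * 94³
Volume = (4/3) * pi * 830584
Volume = 3479142.12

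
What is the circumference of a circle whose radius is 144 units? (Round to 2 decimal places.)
Circumference = 2 * pi * r
Circumference = 2 * pi * 144
Circumference = 904.78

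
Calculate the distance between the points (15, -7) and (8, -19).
Using the distance formula: d = sqrt((x₂-x₁)² + (y₂-y₁)²)
dx = 8 - 15 = -7
dy = (-19) - (-7) = -12
d = sqrt((-7)² + (-12)²) = sqrt(49 + 144) = sqrt(193) = 13.89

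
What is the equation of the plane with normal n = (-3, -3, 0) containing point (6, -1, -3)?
d = n·P = (-3)(6) + (-3)(-1) + (0)(-3) = -15
Plane: -3x - 3y = -15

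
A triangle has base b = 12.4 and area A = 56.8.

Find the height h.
A = ½bh  →  h = 2A/b
h = 2·56.8/12.4 = 9.161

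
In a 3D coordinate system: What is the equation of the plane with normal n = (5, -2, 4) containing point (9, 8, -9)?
d = n·P = (5)(9) + (-2)(8) + (4)(-9) = -7
Plane: 5x - 2y + 4z = -7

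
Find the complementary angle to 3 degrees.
Complementary angles sum to 90 degrees.
Other angle = 90 - 3
Other angle = 87 degrees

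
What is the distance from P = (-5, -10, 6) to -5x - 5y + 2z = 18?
d = |(-5)(-5) + (-5)(-10) + 2(6) - (18)| / √((-5)² + (-5)² + 2²) = 69/√54 = 9.39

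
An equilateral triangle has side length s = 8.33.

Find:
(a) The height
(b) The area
(a) Height h = s·√3/2 = 8.33·√3/2 = 7.214
(b) Area = (√3/4)·s² = (√3/4)·8.33² = (√3/4)·69.3889 = 30.05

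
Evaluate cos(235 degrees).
cos(235 degrees) = -0.5736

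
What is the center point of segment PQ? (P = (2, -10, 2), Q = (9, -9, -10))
Midpoint = ((2+9)/2, (-10-9)/2, (2-10)/2) = (5.5, -9.5, -4)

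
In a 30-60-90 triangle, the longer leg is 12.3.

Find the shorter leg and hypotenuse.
In a 30-60-90 triangle, sides are in ratio 1 : √3 : 2.
Long leg = short leg·√3  →  short leg = 12.3/√3 = 7.101
Hypotenuse = 2·(short leg) = 2·12.3/√3 = 14.2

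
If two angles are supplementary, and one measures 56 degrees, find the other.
Supplementary angles sum to 180 degrees.
Other angle = 180 - 56
Other angle = 124 degrees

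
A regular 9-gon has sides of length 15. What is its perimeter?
Perimeter = number of sides * side length
Perimeter = 9 * 15
Perimeter = 135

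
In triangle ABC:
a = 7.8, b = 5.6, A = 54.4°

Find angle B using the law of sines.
sin(B)/b = sin(A)/a
sin(B) = b·sin(A)/a = 5.6·sin(54.4°)/7.8 = 0.583765
B = arcsin(0.583765) = 35.72°  (b ≤ a, so B ≤ A and the acute solution is unique)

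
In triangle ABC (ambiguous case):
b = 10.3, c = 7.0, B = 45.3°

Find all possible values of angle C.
sin(C)/c = sin(B)/b  →  sin(C) = c·sin(B)/b = 7.0·sin(45.3°)/10.3 = 0.483068
C₁ = arcsin(0.483068) = 28.89°,  C₂ = 180° - C₁ = 151.11°
Check C₂: A = 180° - 45.3° - 151.11° = -16.41° ≤ 0, rejected
C = 28.89° (one solution)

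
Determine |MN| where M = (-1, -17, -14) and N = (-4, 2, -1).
d = √[(-3)² + (19)² + (13)²] = √539 = 23.22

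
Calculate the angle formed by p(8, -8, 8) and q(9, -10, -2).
p·q = 136, |p|² = 192, |q|² = 185
cos θ = 136/√35520 ≈ 0.7216
θ ≈ 43.81°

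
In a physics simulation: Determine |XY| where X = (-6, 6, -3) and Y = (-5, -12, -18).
d = √[(1)² + (-18)² + (-15)²] = √550 = 23.45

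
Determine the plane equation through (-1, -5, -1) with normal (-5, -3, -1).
d = n·P = (-5)(-1) + (-3)(-5) + (-1)(-1) = 21
Plane: -5x - 3y - z = 21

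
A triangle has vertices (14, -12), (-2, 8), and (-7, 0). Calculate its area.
Using the coordinate formula: Area = (1/2)|x₁(y₂-y₃) + x₂(y₃-y₁) + x₃(y₁-y₂)|
Area = (1/2)|14(8-0) + (-2)(0-(-12)) + (-7)((-12)-8)|
Area = (1/2)|14*8 + (-2)*12 + (-7)*(-20)|
Area = (1/2)|112 + (-24) + 140|
Area = (1/2)*228 = 114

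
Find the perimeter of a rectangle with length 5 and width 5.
Perimeter = 2 * (length + width)
Perimeter = 2 * (5 + 5)
Perimeter = 2 * 10
Perimeter = 20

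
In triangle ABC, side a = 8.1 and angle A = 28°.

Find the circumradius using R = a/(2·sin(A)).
R = a/(2·sin(A)) = 8.1/(2·sin(28°))
R = 8.1/(2·0.469472) = 8.1/0.938943 = 8.627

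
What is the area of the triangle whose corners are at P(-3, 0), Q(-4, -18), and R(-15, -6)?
Using the coordinate formula: Area = (1/2)|x₁(y₂-y₃) + x₂(y₃-y₁) + x₃(y₁-y₂)|
Area = (1/2)|(-3)((-18)-(-6)) + (-4)((-6)-0) + (-15)(0-(-18))|
Area = (1/2)|(-3)*(-12) + (-4)*(-6) + (-15)*18|
Area = (1/2)|36 + 24 + (-270)|
Area = (1/2)*210 = 105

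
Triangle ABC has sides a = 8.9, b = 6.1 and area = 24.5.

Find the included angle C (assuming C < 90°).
Area = ½ab·sin(C)  →  sin(C) = 2·Area/(ab)
sin(C) = 2·24.5/(8.9·6.1) = 0.902560
C = arcsin(0.902560) = 64.5°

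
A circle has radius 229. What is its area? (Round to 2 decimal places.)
Area = pi * r²
Area = pi * 229²
Area = pi * 52441
Area = 164748.26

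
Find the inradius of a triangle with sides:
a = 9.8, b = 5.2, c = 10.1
s = (a+b+c)/2 = (9.8+5.2+10.1)/2 = 12.55
Area = √(s(s-a)(s-b)(s-c)) = √(12.55·2.75·7.35·2.45) = 24.9296
r = Area/s = 24.9296/12.55 = 1.986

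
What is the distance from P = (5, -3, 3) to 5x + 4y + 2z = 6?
d = |5(5) + 4(-3) + 2(3) - (6)| / √(5² + 4² + 2²) = 13/√45 = 1.938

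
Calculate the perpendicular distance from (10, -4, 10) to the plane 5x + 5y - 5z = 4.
d = |5(10) + 5(-4) + (-5)(10) - (4)| / √(5² + 5² + (-5)²) = 24/√75 = 2.771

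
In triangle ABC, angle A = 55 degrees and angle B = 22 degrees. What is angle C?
Sum of angles in a triangle = 180 degrees
Third angle = 180 - 55 - 22
Third angle = 103 degrees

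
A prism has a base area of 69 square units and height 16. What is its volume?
Volume = base area * height
Volume = 69 * 16
Volume = 1104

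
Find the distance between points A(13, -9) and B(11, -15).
Using the distance formula: d = sqrt((x₂-x₁)² + (y₂-y₁)²)
dx = 11 - 13 = -2
dy = (-15) - (-9) = -6
d = sqrt((-2)² + (-6)²) = sqrt(4 + 36) = sqrt(40) = 6.32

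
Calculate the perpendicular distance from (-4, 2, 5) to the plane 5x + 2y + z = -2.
d = |5(-4) + 2(2) + 1(5) - (-2)| / √(5² + 2² + 1²) = 9/√30 = 1.643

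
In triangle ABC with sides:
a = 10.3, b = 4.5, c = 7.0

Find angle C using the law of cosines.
cos(C) = (a² + b² - c²)/(2ab)
cos(C) = (10.3² + 4.5² - 7.0²)/(2·10.3·4.5) = 77.34/92.7 = 0.834304
C = arccos(0.834304) = 33.46°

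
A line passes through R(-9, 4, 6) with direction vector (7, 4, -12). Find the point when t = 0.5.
P(0.5) = (-9 + 7(0.5), 4 + 4(0.5), 6 + (-12)(0.5)) = (-5.5, 6, 0)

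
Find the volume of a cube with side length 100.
Volume = s³
Volume = 100³
Volume = 1000000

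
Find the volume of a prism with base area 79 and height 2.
Volume = base area * height
Volume = 79 * 2
Volume = 158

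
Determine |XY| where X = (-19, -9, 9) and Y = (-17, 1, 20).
d = √[(2)² + (10)² + (11)²] = √225 = 15.0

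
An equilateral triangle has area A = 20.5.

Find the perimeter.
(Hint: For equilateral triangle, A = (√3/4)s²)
A = (√3/4)s²  →  s² = 4A/√3 = 4·20.5/√3 = 47.3427
s = 6.8806
Perimeter = 3s = 20.64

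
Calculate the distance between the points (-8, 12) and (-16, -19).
Using the distance formula: d = sqrt((x₂-x₁)² + (y₂-y₁)²)
dx = (-16) - (-8) = -8
dy = (-19) - 12 = -31
d = sqrt((-8)² + (-31)²) = sqrt(64 + 961) = sqrt(1025) = 32.02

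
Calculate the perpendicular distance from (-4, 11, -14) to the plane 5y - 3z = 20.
d = |0(-4) + 5(11) + (-3)(-14) - (20)| / √(0² + 5² + (-3)²) = 77/√34 = 13.21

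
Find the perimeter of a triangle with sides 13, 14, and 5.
Perimeter = sum of all sides
Perimeter = 13 + 14 + 5
Perimeter = 32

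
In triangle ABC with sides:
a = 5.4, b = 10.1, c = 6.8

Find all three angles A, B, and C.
By the law of cosines:
cos(A) = (b² + c² - a²)/(2bc) = 0.866992  →  A = 29.89°
cos(B) = (a² + c² - b²)/(2ac) = -0.362337  →  B = 111.2°
cos(C) = (a² + b² - c²)/(2ab) = 0.778603  →  C = 38.87°
Check: A + B + C = 180.0° ✓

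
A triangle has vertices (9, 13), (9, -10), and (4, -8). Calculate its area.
Using the coordinate formula: Area = (1/2)|x₁(y₂-y₃) + x₂(y₃-y₁) + x₃(y₁-y₂)|
Area = (1/2)|9((-10)-(-8)) + 9((-8)-13) + 4(13-(-10))|
Area = (1/2)|9*(-2) + 9*(-21) + 4*23|
Area = (1/2)|(-18) + (-189) + 92|
Area = (1/2)*115 = 57.50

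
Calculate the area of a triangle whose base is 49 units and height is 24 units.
Area = (1/2) * base * height
Area = (1/2) * 49 * 24
Area = 588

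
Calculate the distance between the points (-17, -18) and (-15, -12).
Using the distance formula: d = sqrt((x₂-x₁)² + (y₂-y₁)²)
dx = (-15) - (-17) = 2
dy = (-12) - (-18) = 6
d = sqrt(2² + 6²) = sqrt(4 + 36) = sqrt(40) = 6.32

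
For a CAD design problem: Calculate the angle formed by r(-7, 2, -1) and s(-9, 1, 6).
r·s = 59, |r|² = 54, |s|² = 118
cos θ = 59/√6372 ≈ 0.7391
θ ≈ 42.34°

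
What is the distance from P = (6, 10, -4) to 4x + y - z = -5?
d = |4(6) + 1(10) + (-1)(-4) - (-5)| / √(4² + 1² + (-1)²) = 43/√18 = 10.14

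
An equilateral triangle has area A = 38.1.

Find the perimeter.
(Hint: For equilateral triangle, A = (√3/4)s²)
A = (√3/4)s²  →  s² = 4A/√3 = 4·38.1/√3 = 87.9882
s = 9.3802
Perimeter = 3s = 28.14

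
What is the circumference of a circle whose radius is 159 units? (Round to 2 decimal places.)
Circumference = 2 * pi * r
Circumference = 2 * pi * 159
Circumference = 999.03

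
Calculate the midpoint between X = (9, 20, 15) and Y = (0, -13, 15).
Midpoint = ((9+0)/2, (20-13)/2, (15+15)/2) = (4.5, 3.5, 15)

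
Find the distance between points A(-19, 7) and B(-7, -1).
Using the distance formula: d = sqrt((x₂-x₁)² + (y₂-y₁)²)
dx = (-7) - (-19) = 12
dy = (-1) - 7 = -8
d = sqrt(12² + (-8)²) = sqrt(144 + 64) = sqrt(208) = 14.42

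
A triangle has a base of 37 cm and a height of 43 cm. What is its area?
Area = (1/2) * base * height
Area = (1/2) * 37 * 43
Area = 795.50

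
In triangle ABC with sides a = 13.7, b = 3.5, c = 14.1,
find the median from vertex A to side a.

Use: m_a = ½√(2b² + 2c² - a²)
m_a = ½√(2·3.5² + 2·14.1² - 13.7²)
m_a = ½√(24.5 + 397.62 - 187.69) = ½√234.43 = 7.656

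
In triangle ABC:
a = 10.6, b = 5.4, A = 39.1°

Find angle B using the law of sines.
sin(B)/b = sin(A)/a
sin(B) = b·sin(A)/a = 5.4·sin(39.1°)/10.6 = 0.321288
B = arcsin(0.321288) = 18.74°  (b ≤ a, so B ≤ A and the acute solution is unique)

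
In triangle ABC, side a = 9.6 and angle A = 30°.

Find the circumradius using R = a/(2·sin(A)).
R = a/(2·sin(A)) = 9.6/(2·sin(30°))
R = 9.6/(2·0.500000) = 9.6/1.000000 = 9.6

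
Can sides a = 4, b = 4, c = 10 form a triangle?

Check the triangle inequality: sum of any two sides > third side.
No: 4 + 4 = 8 is not > 10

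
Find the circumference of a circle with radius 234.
Circumference = 2 * pi * r
Circumference = 2 * pi * 234
Circumference = 1470.27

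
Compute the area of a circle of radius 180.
Area = pi * r²
Area = pi * 180²
Area = pi * 32400
Area = 101787.60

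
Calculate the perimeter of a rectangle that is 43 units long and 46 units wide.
Perimeter = 2 * (length + width)
Perimeter = 2 * (43 + 46)
Perimeter = 2 * 89
Perimeter = 178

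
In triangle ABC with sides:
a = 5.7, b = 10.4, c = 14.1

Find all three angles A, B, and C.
By the law of cosines:
cos(A) = (b² + c² - a²)/(2bc) = 0.935897  →  A = 20.63°
cos(B) = (a² + c² - b²)/(2ac) = 0.766082  →  B = 40°
cos(C) = (a² + b² - c²)/(2ab) = -0.490553  →  C = 119.4°
Check: A + B + C = 180.0° ✓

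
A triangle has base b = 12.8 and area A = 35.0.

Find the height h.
A = ½bh  →  h = 2A/b
h = 2·35.0/12.8 = 5.469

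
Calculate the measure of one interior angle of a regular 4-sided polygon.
Interior angle of a regular n-gon = (n-2)*180/n
Interior angle = (4-2)*180/4
Interior angle = 2*180/4
Interior angle = 360/4
Interior angle = 90 degrees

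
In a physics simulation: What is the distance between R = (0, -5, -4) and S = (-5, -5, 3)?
d = √[(-5)² + (0)² + (7)²] = √74 = 8.602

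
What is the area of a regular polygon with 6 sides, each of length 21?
For a regular 6-gon with side length s = 21:
Apothem a = s / (2*tan(pi/6)) = 21 / (2*tan(pi/6)) ≈ 18.1865
Perimeter P = 6 * 21 = 126
Area = (1/2) * P * a = (1/2) * 126 * 18.1865 = 1145.75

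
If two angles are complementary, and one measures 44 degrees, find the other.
Complementary angles sum to 90 degrees.
Other angle = 90 - 44
Other angle = 46 degrees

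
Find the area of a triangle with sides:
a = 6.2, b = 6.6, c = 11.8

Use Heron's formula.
s = (a+b+c)/2 = (6.2+6.6+11.8)/2 = 12.3
A = √(s(s-a)(s-b)(s-c)) = √(12.3·6.1·5.7·0.5)
A = √213.836 = 14.62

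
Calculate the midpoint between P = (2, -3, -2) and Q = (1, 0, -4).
Midpoint = ((2+1)/2, (-3+0)/2, (-2-4)/2) = (1.5, -1.5, -3)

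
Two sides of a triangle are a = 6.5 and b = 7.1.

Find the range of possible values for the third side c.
By the triangle inequality: |a - b| < c < a + b
|6.5 - 7.1| < c < 6.5 + 7.1
0.6 < c < 13.6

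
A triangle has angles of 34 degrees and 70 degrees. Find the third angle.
Sum of angles in a triangle = 180 degrees
Third angle = 180 - 34 - 70
Third angle = 76 degrees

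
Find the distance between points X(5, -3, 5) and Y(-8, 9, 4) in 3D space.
d = √[(-13)² + (12)² + (-1)²] = √314 = 17.72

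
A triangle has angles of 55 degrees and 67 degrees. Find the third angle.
Sum of angles in a triangle = 180 degrees
Third angle = 180 - 55 - 67
Third angle = 58 degrees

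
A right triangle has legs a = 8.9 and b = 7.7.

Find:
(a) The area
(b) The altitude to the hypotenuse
(a) Area = ½ab = ½·8.9·7.7 = 34.265
(b) Hypotenuse c = √(8.9² + 7.7²) = √138.5 = 11.7686
    Area = ½·c·h_c  →  h_c = 2·Area/c = 2·34.265/11.7686 = 5.823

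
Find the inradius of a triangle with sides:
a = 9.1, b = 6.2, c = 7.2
s = (a+b+c)/2 = (9.1+6.2+7.2)/2 = 11.25
Area = √(s(s-a)(s-b)(s-c)) = √(11.25·2.15·5.05·4.05) = 22.2417
r = Area/s = 22.2417/11.25 = 1.977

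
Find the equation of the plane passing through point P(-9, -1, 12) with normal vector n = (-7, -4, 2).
d = n·P = (-7)(-9) + (-4)(-1) + (2)(12) = 91
Plane: -7x - 4y + 2z = 91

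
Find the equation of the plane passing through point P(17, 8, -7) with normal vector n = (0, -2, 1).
d = n·P = (0)(17) + (-2)(8) + (1)(-7) = -23
Plane: -2y + z = -23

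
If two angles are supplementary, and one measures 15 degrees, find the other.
Supplementary angles sum to 180 degrees.
Other angle = 180 - 15
Other angle = 165 degrees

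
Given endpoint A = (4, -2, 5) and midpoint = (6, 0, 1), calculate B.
B = (2×6 - 4, 2×0 - (-2), 2×1 - 5) = (8, 2, -3)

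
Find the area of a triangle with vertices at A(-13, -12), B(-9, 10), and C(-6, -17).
Using the coordinate formula: Area = (1/2)|x₁(y₂-y₃) + x₂(y₃-y₁) + x₃(y₁-y₂)|
Area = (1/2)|(-13)(10-(-17)) + (-9)((-17)-(-12)) + (-6)((-12)-10)|
Area = (1/2)|(-13)*27 + (-9)*(-5) + (-6)*(-22)|
Area = (1/2)|(-351) + 45 + 132|
Area = (1/2)*174 = 87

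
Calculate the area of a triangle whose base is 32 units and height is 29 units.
Area = (1/2) * base * height
Area = (1/2) * 32 * 29
Area = 464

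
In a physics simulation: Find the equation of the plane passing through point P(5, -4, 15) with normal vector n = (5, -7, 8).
d = n·P = (5)(5) + (-7)(-4) + (8)(15) = 173
Plane: 5x - 7y + 8z = 173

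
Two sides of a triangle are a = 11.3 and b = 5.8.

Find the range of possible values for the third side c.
By the triangle inequality: |a - b| < c < a + b
|11.3 - 5.8| < c < 11.3 + 5.8
5.5 < c < 17.1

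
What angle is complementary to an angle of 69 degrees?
Complementary angles sum to 90 degrees.
Other angle = 90 - 69
Other angle = 21 degrees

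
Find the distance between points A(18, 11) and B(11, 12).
Using the distance formula: d = sqrt((x₂-x₁)² + (y₂-y₁)²)
dx = 11 - 18 = -7
dy = 12 - 11 = 1
d = sqrt((-7)² + 1²) = sqrt(49 + 1) = sqrt(50) = 7.07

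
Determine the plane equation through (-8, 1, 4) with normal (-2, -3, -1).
d = n·P = (-2)(-8) + (-3)(1) + (-1)(4) = 9
Plane: -2x - 3y - z = 9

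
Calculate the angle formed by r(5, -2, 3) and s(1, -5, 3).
r·s = 24, |r|² = 38, |s|² = 35
cos θ = 24/√1330 ≈ 0.6581
θ ≈ 48.85°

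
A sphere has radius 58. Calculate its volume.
Volume = (4/3) * pi * r³
Volume = (4/3) * pi * 58³
Volume = (4/3) * pi * 195112
Volume = 817283.23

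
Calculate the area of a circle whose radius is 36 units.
Area = pi * r²
Area = pi * 36²
Area = pi * 1296
Area = 4071.50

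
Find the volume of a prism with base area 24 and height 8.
Volume = base area * height
Volume = 24 * 8
Volume = 192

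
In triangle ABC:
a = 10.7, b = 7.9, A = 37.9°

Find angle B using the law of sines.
sin(B)/b = sin(A)/a
sin(B) = b·sin(A)/a = 7.9·sin(37.9°)/10.7 = 0.453538
B = arcsin(0.453538) = 26.97°  (b ≤ a, so B ≤ A and the acute solution is unique)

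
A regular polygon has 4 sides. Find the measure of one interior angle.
Interior angle of a regular n-gon = (n-2)*180/n
Interior angle = (4-2)*180/4
Interior angle = 2*180/4
Interior angle = 360/4
Interior angle = 90 degrees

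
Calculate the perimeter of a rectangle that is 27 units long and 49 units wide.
Perimeter = 2 * (length + width)
Perimeter = 2 * (27 + 49)
Perimeter = 2 * 76
Perimeter = 152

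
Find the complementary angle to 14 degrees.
Complementary angles sum to 90 degrees.
Other angle = 90 - 14
Other angle = 76 degrees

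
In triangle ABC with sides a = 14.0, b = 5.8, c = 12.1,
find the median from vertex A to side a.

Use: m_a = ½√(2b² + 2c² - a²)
m_a = ½√(2·5.8² + 2·12.1² - 14.0²)
m_a = ½√(67.28 + 292.82 - 196) = ½√164.1 = 6.405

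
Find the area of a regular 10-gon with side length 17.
For a regular 10-gon with side length s = 17:
Apothem a = s / (2*tan(pi/10)) = 17 / (2*tan(pi/10)) ≈ 26.1603
Perimeter P = 10 * 17 = 170
Area = (1/2) * P * a = (1/2) * 170 * 26.1603 = 2223.63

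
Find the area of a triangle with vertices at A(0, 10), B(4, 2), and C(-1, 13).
Using the coordinate formula: Area = (1/2)|x₁(y₂-y₃) + x₂(y₃-y₁) + x₃(y₁-y₂)|
Area = (1/2)|0(2-13) + 4(13-10) + (-1)(10-2)|
Area = (1/2)|0*(-11) + 4*3 + (-1)*8|
Area = (1/2)|0 + 12 + (-8)|
Area = (1/2)*4 = 2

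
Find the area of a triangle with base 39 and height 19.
Area = (1/2) * base * height
Area = (1/2) * 39 * 19
Area = 370.50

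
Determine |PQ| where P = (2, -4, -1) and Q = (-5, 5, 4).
d = √[(-7)² + (9)² + (5)²] = √155 = 12.45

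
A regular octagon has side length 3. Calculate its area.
For a regular 8-gon with side length s = 3:
Apothem a = s / (2*tan(pi/8)) = 3 / (2*tan(pi/8)) ≈ 3.6213
Perimeter P = 8 * 3 = 24
Area = (1/2) * P * a = (1/2) * 24 * 3.6213 = 43.46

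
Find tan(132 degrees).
tan(132 degrees) = -1.1106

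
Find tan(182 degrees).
tan(182 degrees) = 0.0349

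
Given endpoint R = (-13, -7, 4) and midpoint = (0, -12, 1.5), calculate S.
S = (2×0 - (-13), 2×(-12) - (-7), 2×1.5 - 4) = (13, -17, -1)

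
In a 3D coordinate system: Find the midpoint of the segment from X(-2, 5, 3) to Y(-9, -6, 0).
Midpoint = ((-2-9)/2, (5-6)/2, (3+0)/2) = (-5.5, -0.5, 1.5)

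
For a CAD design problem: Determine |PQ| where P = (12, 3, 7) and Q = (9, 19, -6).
d = √[(-3)² + (16)² + (-13)²] = √434 = 20.83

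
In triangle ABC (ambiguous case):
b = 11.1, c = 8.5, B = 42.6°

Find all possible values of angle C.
sin(C)/c = sin(B)/b  →  sin(C) = c·sin(B)/b = 8.5·sin(42.6°)/11.1 = 0.518328
C₁ = arcsin(0.518328) = 31.22°,  C₂ = 180° - C₁ = 148.78°
Check C₂: A = 180° - 42.6° - 148.78° = -11.38° ≤ 0, rejected
C = 31.22° (one solution)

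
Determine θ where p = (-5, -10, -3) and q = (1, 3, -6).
p·q = -17, |p|² = 134, |q|² = 46
cos θ = -17/√6164 ≈ -0.2165
θ ≈ 102.5°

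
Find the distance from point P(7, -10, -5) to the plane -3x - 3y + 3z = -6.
d = |(-3)(7) + (-3)(-10) + 3(-5) - (-6)| / √((-3)² + (-3)² + 3²) = 0/√27 = 0.0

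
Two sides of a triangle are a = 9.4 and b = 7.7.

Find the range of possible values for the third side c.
By the triangle inequality: |a - b| < c < a + b
|9.4 - 7.7| < c < 9.4 + 7.7
1.7 < c < 17.1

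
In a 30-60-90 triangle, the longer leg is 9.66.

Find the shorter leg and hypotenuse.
In a 30-60-90 triangle, sides are in ratio 1 : √3 : 2.
Long leg = short leg·√3  →  short leg = 9.66/√3 = 5.577
Hypotenuse = 2·(short leg) = 2·9.66/√3 = 11.15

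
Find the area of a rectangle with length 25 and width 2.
Area = length * width
Area = 25 * 2
Area = 50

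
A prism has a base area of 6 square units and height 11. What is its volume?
Volume = base area * height
Volume = 6 * 11
Volume = 66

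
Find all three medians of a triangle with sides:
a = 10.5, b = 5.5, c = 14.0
Using m_x = ½√(2y² + 2z² - x²):
m_a = ½√(2·5.5² + 2·14.0² - 10.5²) = ½√342.25 = 9.25
m_b = ½√(2·10.5² + 2·14.0² - 5.5²) = ½√582.25 = 12.06
m_c = ½√(2·10.5² + 2·5.5² - 14.0²) = ½√85 = 4.61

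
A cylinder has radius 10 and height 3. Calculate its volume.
Volume = pi * r² * h
Volume = pi * 10² * 3
Volume = pi * 100 * 3
Volume = pi * 300
Volume = 942.48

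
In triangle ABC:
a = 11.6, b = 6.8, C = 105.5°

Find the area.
Using A = ½ab·sin(C):
A = ½·11.6·6.8·sin(105.5°) = ½·78.88·0.963630 = 38.01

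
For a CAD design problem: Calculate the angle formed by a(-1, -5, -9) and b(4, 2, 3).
a·b = -41, |a|² = 107, |b|² = 29
cos θ = -41/√3103 ≈ -0.736
θ ≈ 137.4°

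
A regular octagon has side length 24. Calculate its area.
For a regular 8-gon with side length s = 24:
Apothem a = s / (2*tan(pi/8)) = 24 / (2*tan(pi/8)) ≈ 28.97056
Perimeter P = 8 * 24 = 192
Area = (1/2) * P * a = (1/2) * 192 * 28.97056 = 2781.17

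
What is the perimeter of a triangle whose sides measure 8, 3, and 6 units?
Perimeter = sum of all sides
Perimeter = 8 + 3 + 6
Perimeter = 17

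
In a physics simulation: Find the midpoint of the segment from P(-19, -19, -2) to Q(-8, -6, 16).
Midpoint = ((-19-8)/2, (-19-6)/2, (-2+16)/2) = (-13.5, -12.5, 7)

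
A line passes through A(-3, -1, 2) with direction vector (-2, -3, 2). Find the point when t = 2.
P(2) = (-3 + (-2)(2), -1 + (-3)(2), 2 + 2(2)) = (-7, -7, 6)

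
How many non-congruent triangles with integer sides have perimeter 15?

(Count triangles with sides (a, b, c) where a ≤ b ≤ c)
With a ≤ b ≤ c and a + b + c = 15, the triangle inequality a + b > c gives c < 15/2, so c ≤ 7.
Iterate a from 1 to ⌊p/3⌋ = 5; for each a, b ranges from a to ⌊(p−a)/2⌋ with c = p − a − b, keeping only c ≥ b.
Triples: (1, 7, 7), (2, 6, 7), (3, 5, 7), …
Count = 7 triangles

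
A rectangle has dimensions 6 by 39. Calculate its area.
Area = length * width
Area = 6 * 39
Area = 234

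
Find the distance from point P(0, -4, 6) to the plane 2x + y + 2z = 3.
d = |2(0) + 1(-4) + 2(6) - (3)| / √(2² + 1² + 2²) = 5/√9 = 1.667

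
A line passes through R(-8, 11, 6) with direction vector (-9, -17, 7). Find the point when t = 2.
P(2) = (-8 + (-9)(2), 11 + (-17)(2), 6 + 7(2)) = (-26, -23, 20)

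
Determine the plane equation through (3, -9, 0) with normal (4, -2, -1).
d = n·P = (4)(3) + (-2)(-9) + (-1)(0) = 30
Plane: 4x - 2y - z = 30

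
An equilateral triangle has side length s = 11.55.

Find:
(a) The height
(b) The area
(a) Height h = s·√3/2 = 11.55·√3/2 = 10
(b) Area = (√3/4)·s² = (√3/4)·11.55² = (√3/4)·133.403 = 57.76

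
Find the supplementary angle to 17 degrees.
Supplementary angles sum to 180 degrees.
Other angle = 180 - 17
Other angle = 163 degrees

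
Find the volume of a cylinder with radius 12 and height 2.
Volume = pi * r² * h
Volume = pi * 12² * 2
Volume = pi * 144 * 2
Volume = pi * 288
Volume = 904.78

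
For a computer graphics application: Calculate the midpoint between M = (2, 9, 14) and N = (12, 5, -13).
Midpoint = ((2+12)/2, (9+5)/2, (14-13)/2) = (7, 7, 0.5)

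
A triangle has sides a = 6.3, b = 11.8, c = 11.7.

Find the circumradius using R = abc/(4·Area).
s = (a+b+c)/2 = 14.9
Area = √(s(s-a)(s-b)(s-c)) = √(14.9·8.6·3.1·3.2) = 35.6532
R = abc/(4·Area) = (6.3·11.8·11.7)/(4·35.6532) = 869.778/142.6128 = 6.099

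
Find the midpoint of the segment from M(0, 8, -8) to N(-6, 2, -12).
Midpoint = ((0-6)/2, (8+2)/2, (-8-12)/2) = (-3, 5, -10)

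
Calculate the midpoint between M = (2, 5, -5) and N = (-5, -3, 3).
Midpoint = ((2-5)/2, (5-3)/2, (-5+3)/2) = (-1.5, 1, -1)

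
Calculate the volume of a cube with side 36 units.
Volume = s³
Volume = 36³
Volume = 46656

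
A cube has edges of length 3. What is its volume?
Volume = s³
Volume = 3³
Volume = 27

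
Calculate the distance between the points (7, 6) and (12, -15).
Using the distance formula: d = sqrt((x₂-x₁)² + (y₂-y₁)²)
dx = 12 - 7 = 5
dy = (-15) - 6 = -21
d = sqrt(5² + (-21)²) = sqrt(25 + 441) = sqrt(466) = 21.59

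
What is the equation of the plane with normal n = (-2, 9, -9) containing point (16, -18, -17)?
d = n·P = (-2)(16) + (9)(-18) + (-9)(-17) = -41
Plane: -2x + 9y - 9z = -41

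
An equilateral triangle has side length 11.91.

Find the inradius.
For an equilateral triangle, r = s/(2√3) where s is the side.
r = 11.91/(2√3) = 11.91/3.464102 = 3.438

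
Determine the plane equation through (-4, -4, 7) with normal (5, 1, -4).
d = n·P = (5)(-4) + (1)(-4) + (-4)(7) = -52
Plane: 5x + y - 4z = -52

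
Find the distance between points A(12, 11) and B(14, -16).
Using the distance formula: d = sqrt((x₂-x₁)² + (y₂-y₁)²)
dx = 14 - 12 = 2
dy = (-16) - 11 = -27
d = sqrt(2² + (-27)²) = sqrt(4 + 729) = sqrt(733) = 27.07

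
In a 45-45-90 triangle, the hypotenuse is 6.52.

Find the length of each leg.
In a 45-45-90 triangle, hypotenuse = leg·√2  →  leg = hypotenuse/√2
leg = 6.52/√2 = 4.61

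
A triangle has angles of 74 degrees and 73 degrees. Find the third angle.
Sum of angles in a triangle = 180 degrees
Third angle = 180 - 74 - 73
Third angle = 33 degrees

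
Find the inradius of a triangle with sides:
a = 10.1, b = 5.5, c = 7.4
s = (a+b+c)/2 = (10.1+5.5+7.4)/2 = 11.5
Area = √(s(s-a)(s-b)(s-c)) = √(11.5·1.4·6·4.1) = 19.9013
r = Area/s = 19.9013/11.5 = 1.731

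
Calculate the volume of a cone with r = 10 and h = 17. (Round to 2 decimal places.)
Volume = (1/3) * pi * r² * h
Volume = (1/3) * pi * 10² * 17
Volume = (1/3) * pi * 100 * 17
Volume = (1/3) * pi * 1700
Volume = 1780.24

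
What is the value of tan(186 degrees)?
tan(186 degrees) = 0.1051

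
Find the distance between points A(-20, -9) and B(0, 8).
Using the distance formula: d = sqrt((x₂-x₁)² + (y₂-y₁)²)
dx = 0 - (-20) = 20
dy = 8 - (-9) = 17
d = sqrt(20² + 17²) = sqrt(400 + 289) = sqrt(689) = 26.25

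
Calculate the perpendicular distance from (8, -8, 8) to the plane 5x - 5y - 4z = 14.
d = |5(8) + (-5)(-8) + (-4)(8) - (14)| / √(5² + (-5)² + (-4)²) = 34/√66 = 4.185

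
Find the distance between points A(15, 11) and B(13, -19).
Using the distance formula: d = sqrt((x₂-x₁)² + (y₂-y₁)²)
dx = 13 - 15 = -2
dy = (-19) - 11 = -30
d = sqrt((-2)² + (-30)²) = sqrt(4 + 900) = sqrt(904) = 30.07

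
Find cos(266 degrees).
cos(266 degrees) = -0.0698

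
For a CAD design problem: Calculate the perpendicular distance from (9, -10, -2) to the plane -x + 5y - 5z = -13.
d = |(-1)(9) + 5(-10) + (-5)(-2) - (-13)| / √((-1)² + 5² + (-5)²) = 36/√51 = 5.041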